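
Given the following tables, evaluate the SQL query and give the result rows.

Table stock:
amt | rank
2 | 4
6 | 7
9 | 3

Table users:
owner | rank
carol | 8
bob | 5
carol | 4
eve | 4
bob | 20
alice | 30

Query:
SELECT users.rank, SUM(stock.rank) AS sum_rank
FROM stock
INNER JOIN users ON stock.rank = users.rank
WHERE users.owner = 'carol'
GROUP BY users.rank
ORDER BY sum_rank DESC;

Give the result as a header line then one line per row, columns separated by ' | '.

== RESULT ==
users.rank | sum_rank
4 | 4

Derivation:
After JOIN users (2 rows):
stock.amt | stock.rank | users.owner | users.rank
2 | 4 | carol | 4
2 | 4 | eve | 4
After WHERE (1 rows):
stock.amt | stock.rank | users.owner | users.rank
2 | 4 | carol | 4
After GROUP BY (1 rows):
users.rank | sum_rank
4 | 4
After ORDER BY (1 rows):
users.rank | sum_rank
4 | 4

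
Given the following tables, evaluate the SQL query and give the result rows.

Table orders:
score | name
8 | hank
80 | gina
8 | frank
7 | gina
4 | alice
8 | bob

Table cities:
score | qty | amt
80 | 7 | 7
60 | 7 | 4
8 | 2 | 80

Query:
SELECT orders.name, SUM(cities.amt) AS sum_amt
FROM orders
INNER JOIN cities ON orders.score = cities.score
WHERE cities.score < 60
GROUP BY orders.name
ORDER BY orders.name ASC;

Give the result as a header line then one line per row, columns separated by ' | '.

After JOIN cities (4 rows):
orders.score | orders.name | cities.score | cities.qty | cities.amt
8 | hank | 8 | 2 | 80
80 | gina | 80 | 7 | 7
8 | frank | 8 | 2 | 80
8 | bob | 8 | 2 | 80
After WHERE (3 rows):
orders.score | orders.name | cities.score | cities.qty | cities.amt
8 | hank | 8 | 2 | 80
8 | frank | 8 | 2 | 80
8 | bob | 8 | 2 | 80
After GROUP BY (3 rows):
orders.name | sum_amt
hank | 80
frank | 80
bob | 80
After ORDER BY (3 rows):
orders.name | sum_amt
bob | 80
frank | 80
hank | 80

== RESULT ==
orders.name | sum_amt
bob | 80
frank | 80
hank | 80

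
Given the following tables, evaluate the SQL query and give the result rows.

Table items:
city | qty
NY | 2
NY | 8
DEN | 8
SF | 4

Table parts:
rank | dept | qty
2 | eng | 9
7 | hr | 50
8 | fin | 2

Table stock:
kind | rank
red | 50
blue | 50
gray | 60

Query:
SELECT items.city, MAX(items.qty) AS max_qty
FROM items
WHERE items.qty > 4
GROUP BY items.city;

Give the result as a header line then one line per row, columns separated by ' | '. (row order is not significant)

== RESULT ==
items.city | max_qty
NY | 8
DEN | 8

Derivation:
After WHERE (2 rows):
items.city | items.qty
NY | 8
DEN | 8
After GROUP BY (2 rows):
items.city | max_qty
NY | 8
DEN | 8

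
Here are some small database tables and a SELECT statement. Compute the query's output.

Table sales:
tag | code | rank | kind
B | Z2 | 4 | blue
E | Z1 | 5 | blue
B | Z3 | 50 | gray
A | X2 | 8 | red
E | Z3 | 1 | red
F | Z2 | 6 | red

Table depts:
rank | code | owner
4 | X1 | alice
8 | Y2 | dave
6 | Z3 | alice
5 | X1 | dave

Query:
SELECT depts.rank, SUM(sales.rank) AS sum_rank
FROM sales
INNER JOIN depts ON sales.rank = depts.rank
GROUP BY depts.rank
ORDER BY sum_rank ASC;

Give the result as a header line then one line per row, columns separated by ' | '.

After JOIN depts (4 rows):
sales.tag | sales.code | sales.rank | sales.kind | depts.rank | depts.code | depts.owner
B | Z2 | 4 | blue | 4 | X1 | alice
E | Z1 | 5 | blue | 5 | X1 | dave
A | X2 | 8 | red | 8 | Y2 | dave
F | Z2 | 6 | red | 6 | Z3 | alice
After GROUP BY (4 rows):
depts.rank | sum_rank
4 | 4
5 | 5
8 | 8
6 | 6
After ORDER BY (4 rows):
depts.rank | sum_rank
4 | 4
5 | 5
6 | 6
8 | 8

== RESULT ==
depts.rank | sum_rank
4 | 4
5 | 5
6 | 6
8 | 8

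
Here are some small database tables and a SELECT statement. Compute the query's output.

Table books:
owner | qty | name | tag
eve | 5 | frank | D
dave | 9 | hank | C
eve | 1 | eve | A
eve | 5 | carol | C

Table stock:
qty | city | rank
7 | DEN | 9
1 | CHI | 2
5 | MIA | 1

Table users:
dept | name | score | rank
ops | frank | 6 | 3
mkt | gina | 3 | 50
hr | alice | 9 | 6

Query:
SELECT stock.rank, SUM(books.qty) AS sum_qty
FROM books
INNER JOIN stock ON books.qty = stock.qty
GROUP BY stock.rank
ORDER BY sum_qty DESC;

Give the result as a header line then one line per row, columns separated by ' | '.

After JOIN stock (3 rows):
books.owner | books.qty | books.name | books.tag | stock.qty | stock.city | stock.rank
eve | 5 | frank | D | 5 | MIA | 1
eve | 1 | eve | A | 1 | CHI | 2
eve | 5 | carol | C | 5 | MIA | 1
After GROUP BY (2 rows):
stock.rank | sum_qty
1 | 10
2 | 1
After ORDER BY (2 rows):
stock.rank | sum_qty
1 | 10
2 | 1

== RESULT ==
stock.rank | sum_qty
1 | 10
2 | 1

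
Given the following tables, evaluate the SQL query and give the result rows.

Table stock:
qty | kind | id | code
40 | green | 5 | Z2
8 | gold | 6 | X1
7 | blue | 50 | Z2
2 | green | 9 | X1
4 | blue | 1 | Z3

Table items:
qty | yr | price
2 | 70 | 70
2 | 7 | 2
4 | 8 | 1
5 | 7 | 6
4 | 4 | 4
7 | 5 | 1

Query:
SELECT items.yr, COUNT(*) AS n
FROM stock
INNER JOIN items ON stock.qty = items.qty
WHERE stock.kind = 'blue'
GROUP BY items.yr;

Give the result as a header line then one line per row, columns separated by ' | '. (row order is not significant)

== RESULT ==
items.yr | n
5 | 1
8 | 1
4 | 1

Derivation:
After JOIN items (5 rows):
stock.qty | stock.kind | stock.id | stock.code | items.qty | items.yr | items.price
7 | blue | 50 | Z2 | 7 | 5 | 1
2 | green | 9 | X1 | 2 | 70 | 70
2 | green | 9 | X1 | 2 | 7 | 2
4 | blue | 1 | Z3 | 4 | 8 | 1
4 | blue | 1 | Z3 | 4 | 4 | 4
After WHERE (3 rows):
stock.qty | stock.kind | stock.id | stock.code | items.qty | items.yr | items.price
7 | blue | 50 | Z2 | 7 | 5 | 1
4 | blue | 1 | Z3 | 4 | 8 | 1
4 | blue | 1 | Z3 | 4 | 4 | 4
After GROUP BY (3 rows):
items.yr | n
5 | 1
8 | 1
4 | 1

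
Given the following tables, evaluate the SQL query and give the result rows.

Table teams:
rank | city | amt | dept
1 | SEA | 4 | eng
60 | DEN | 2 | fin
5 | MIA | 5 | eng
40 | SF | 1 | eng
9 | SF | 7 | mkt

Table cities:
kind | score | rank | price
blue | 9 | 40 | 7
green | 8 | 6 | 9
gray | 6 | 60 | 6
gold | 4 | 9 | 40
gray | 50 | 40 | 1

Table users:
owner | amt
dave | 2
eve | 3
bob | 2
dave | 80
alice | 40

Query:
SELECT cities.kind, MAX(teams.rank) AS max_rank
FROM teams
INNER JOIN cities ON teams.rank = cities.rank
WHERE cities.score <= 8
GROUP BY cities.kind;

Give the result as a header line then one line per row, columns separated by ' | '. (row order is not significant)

After JOIN cities (4 rows):
teams.rank | teams.city | teams.amt | teams.dept | cities.kind | cities.score | cities.rank | cities.price
60 | DEN | 2 | fin | gray | 6 | 60 | 6
40 | SF | 1 | eng | blue | 9 | 40 | 7
40 | SF | 1 | eng | gray | 50 | 40 | 1
9 | SF | 7 | mkt | gold | 4 | 9 | 40
After WHERE (2 rows):
teams.rank | teams.city | teams.amt | teams.dept | cities.kind | cities.score | cities.rank | cities.price
60 | DEN | 2 | fin | gray | 6 | 60 | 6
9 | SF | 7 | mkt | gold | 4 | 9 | 40
After GROUP BY (2 rows):
cities.kind | max_rank
gray | 60
gold | 9

== RESULT ==
cities.kind | max_rank
gray | 60
gold | 9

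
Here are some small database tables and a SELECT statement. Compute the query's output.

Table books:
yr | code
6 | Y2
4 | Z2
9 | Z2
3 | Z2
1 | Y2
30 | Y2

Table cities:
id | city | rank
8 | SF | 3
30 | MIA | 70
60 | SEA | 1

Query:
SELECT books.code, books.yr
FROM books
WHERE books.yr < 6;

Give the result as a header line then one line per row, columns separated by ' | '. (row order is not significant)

== RESULT ==
books.code | books.yr
Z2 | 4
Z2 | 3
Y2 | 1

Derivation:
After WHERE (3 rows):
books.yr | books.code
4 | Z2
3 | Z2
1 | Y2
After SELECT (3 rows):
books.code | books.yr
Z2 | 4
Z2 | 3
Y2 | 1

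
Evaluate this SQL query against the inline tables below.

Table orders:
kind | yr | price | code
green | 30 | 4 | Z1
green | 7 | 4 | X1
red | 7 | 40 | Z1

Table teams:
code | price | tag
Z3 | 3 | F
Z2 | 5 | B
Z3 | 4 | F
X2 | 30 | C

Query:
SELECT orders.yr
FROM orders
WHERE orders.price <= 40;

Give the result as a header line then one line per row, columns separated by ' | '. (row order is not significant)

== RESULT ==
orders.yr
30
7
7

Derivation:
After WHERE (3 rows):
orders.kind | orders.yr | orders.price | orders.code
green | 30 | 4 | Z1
green | 7 | 4 | X1
red | 7 | 40 | Z1
After SELECT (3 rows):
orders.yr
30
7
7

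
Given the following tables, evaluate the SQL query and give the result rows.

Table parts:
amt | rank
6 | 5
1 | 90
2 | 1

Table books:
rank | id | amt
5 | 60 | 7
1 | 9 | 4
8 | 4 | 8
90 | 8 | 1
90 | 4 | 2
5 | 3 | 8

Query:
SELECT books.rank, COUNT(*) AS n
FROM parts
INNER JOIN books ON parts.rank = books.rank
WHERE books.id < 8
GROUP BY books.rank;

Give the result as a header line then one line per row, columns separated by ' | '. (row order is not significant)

After JOIN books (5 rows):
parts.amt | parts.rank | books.rank | books.id | books.amt
6 | 5 | 5 | 60 | 7
6 | 5 | 5 | 3 | 8
1 | 90 | 90 | 8 | 1
1 | 90 | 90 | 4 | 2
2 | 1 | 1 | 9 | 4
After WHERE (2 rows):
parts.amt | parts.rank | books.rank | books.id | books.amt
6 | 5 | 5 | 3 | 8
1 | 90 | 90 | 4 | 2
After GROUP BY (2 rows):
books.rank | n
5 | 1
90 | 1

== RESULT ==
books.rank | n
5 | 1
90 | 1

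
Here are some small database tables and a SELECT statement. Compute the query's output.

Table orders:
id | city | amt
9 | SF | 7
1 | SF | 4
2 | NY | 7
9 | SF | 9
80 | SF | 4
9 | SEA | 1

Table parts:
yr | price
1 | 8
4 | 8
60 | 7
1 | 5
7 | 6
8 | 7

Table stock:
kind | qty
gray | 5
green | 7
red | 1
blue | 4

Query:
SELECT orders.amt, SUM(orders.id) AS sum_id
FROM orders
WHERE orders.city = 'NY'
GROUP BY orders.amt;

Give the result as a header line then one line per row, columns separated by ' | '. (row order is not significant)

After WHERE (1 rows):
orders.id | orders.city | orders.amt
2 | NY | 7
After GROUP BY (1 rows):
orders.amt | sum_id
7 | 2

== RESULT ==
orders.amt | sum_id
7 | 2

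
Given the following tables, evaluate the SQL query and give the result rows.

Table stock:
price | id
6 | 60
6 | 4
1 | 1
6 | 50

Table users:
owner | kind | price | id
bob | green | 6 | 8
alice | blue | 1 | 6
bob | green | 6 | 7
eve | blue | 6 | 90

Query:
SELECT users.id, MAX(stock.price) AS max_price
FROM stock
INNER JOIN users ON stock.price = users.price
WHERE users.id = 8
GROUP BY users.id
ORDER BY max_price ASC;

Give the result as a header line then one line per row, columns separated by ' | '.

== RESULT ==
users.id | max_price
8 | 6

Derivation:
After JOIN users (10 rows):
stock.price | stock.id | users.owner | users.kind | users.price | users.id
6 | 60 | bob | green | 6 | 8
6 | 60 | bob | green | 6 | 7
6 | 60 | eve | blue | 6 | 90
6 | 4 | bob | green | 6 | 8
6 | 4 | bob | green | 6 | 7
6 | 4 | eve | blue | 6 | 90
1 | 1 | alice | blue | 1 | 6
6 | 50 | bob | green | 6 | 8
6 | 50 | bob | green | 6 | 7
6 | 50 | eve | blue | 6 | 90
After WHERE (3 rows):
stock.price | stock.id | users.owner | users.kind | users.price | users.id
6 | 60 | bob | green | 6 | 8
6 | 4 | bob | green | 6 | 8
6 | 50 | bob | green | 6 | 8
After GROUP BY (1 rows):
users.id | max_price
8 | 6
After ORDER BY (1 rows):
users.id | max_price
8 | 6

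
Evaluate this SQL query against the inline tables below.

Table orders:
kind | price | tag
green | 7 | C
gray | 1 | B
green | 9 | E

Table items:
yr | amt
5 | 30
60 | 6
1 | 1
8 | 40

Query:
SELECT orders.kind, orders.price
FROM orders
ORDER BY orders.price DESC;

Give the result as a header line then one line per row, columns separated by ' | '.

After SELECT (3 rows):
orders.kind | orders.price
green | 7
gray | 1
green | 9
After ORDER BY (3 rows):
orders.kind | orders.price
green | 9
green | 7
gray | 1

== RESULT ==
orders.kind | orders.price
green | 9
green | 7
gray | 1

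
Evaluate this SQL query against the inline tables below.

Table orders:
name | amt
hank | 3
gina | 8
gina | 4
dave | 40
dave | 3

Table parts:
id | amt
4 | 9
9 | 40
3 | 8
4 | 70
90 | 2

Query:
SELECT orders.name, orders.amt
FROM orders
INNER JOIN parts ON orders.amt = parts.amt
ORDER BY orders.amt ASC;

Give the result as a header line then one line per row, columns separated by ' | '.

== RESULT ==
orders.name | orders.amt
gina | 8
dave | 40

Derivation:
After JOIN parts (2 rows):
orders.name | orders.amt | parts.id | parts.amt
gina | 8 | 3 | 8
dave | 40 | 9 | 40
After SELECT (2 rows):
orders.name | orders.amt
gina | 8
dave | 40
After ORDER BY (2 rows):
orders.name | orders.amt
gina | 8
dave | 40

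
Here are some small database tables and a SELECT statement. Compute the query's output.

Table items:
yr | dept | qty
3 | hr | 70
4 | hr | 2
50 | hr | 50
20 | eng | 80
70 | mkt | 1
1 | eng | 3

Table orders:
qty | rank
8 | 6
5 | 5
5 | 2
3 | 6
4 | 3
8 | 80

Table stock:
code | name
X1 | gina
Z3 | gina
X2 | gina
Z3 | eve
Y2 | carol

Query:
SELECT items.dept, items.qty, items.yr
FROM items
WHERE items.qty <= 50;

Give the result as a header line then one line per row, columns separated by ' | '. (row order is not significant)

== RESULT ==
items.dept | items.qty | items.yr
hr | 2 | 4
hr | 50 | 50
mkt | 1 | 70
eng | 3 | 1

Derivation:
After WHERE (4 rows):
items.yr | items.dept | items.qty
4 | hr | 2
50 | hr | 50
70 | mkt | 1
1 | eng | 3
After SELECT (4 rows):
items.dept | items.qty | items.yr
hr | 2 | 4
hr | 50 | 50
mkt | 1 | 70
eng | 3 | 1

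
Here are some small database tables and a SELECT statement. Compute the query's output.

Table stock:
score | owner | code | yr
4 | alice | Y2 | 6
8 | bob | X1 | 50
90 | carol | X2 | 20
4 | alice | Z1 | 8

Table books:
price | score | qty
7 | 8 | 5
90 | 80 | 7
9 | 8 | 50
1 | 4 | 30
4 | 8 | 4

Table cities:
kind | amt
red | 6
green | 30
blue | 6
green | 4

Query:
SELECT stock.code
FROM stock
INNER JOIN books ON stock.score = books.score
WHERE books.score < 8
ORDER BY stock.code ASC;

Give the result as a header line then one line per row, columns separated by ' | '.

== RESULT ==
stock.code
Y2
Z1

Derivation:
After JOIN books (5 rows):
stock.score | stock.owner | stock.code | stock.yr | books.price | books.score | books.qty
4 | alice | Y2 | 6 | 1 | 4 | 30
8 | bob | X1 | 50 | 7 | 8 | 5
8 | bob | X1 | 50 | 9 | 8 | 50
8 | bob | X1 | 50 | 4 | 8 | 4
4 | alice | Z1 | 8 | 1 | 4 | 30
After WHERE (2 rows):
stock.score | stock.owner | stock.code | stock.yr | books.price | books.score | books.qty
4 | alice | Y2 | 6 | 1 | 4 | 30
4 | alice | Z1 | 8 | 1 | 4 | 30
After SELECT (2 rows):
stock.code
Y2
Z1
After ORDER BY (2 rows):
stock.code
Y2
Z1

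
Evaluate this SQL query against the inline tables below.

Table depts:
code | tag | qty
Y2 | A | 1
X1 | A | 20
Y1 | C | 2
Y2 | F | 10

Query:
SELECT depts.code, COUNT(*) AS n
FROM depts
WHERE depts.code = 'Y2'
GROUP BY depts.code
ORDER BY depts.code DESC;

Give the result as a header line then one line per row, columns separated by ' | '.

After WHERE (2 rows):
depts.code | depts.tag | depts.qty
Y2 | A | 1
Y2 | F | 10
After GROUP BY (1 rows):
depts.code | n
Y2 | 2
After ORDER BY (1 rows):
depts.code | n
Y2 | 2

== RESULT ==
depts.code | n
Y2 | 2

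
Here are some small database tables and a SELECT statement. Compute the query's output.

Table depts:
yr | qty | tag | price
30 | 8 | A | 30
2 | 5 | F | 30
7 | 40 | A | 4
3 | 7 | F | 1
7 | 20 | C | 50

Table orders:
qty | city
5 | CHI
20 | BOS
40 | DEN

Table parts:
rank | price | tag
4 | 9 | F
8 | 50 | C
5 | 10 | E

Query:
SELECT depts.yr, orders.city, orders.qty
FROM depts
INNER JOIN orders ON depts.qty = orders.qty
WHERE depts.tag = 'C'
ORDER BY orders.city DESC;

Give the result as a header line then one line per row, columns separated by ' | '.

After JOIN orders (3 rows):
depts.yr | depts.qty | depts.tag | depts.price | orders.qty | orders.city
2 | 5 | F | 30 | 5 | CHI
7 | 40 | A | 4 | 40 | DEN
7 | 20 | C | 50 | 20 | BOS
After WHERE (1 rows):
depts.yr | depts.qty | depts.tag | depts.price | orders.qty | orders.city
7 | 20 | C | 50 | 20 | BOS
After SELECT (1 rows):
depts.yr | orders.city | orders.qty
7 | BOS | 20
After ORDER BY (1 rows):
depts.yr | orders.city | orders.qty
7 | BOS | 20

== RESULT ==
depts.yr | orders.city | orders.qty
7 | BOS | 20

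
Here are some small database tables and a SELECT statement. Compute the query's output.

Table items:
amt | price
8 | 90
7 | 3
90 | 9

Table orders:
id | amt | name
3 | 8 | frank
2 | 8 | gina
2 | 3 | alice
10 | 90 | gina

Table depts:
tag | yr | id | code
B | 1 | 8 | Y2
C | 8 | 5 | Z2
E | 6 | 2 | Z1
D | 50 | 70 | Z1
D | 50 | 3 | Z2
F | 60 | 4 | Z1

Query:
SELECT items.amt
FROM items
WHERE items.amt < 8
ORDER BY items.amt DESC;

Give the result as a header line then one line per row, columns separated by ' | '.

== RESULT ==
items.amt
7

Derivation:
After WHERE (1 rows):
items.amt | items.price
7 | 3
After SELECT (1 rows):
items.amt
7
After ORDER BY (1 rows):
items.amt
7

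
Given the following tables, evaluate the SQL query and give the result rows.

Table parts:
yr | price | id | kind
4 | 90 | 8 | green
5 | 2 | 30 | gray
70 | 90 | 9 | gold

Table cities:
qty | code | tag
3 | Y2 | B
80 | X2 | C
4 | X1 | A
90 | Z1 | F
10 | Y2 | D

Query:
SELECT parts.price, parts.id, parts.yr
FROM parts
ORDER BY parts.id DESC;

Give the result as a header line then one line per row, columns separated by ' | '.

== RESULT ==
parts.price | parts.id | parts.yr
2 | 30 | 5
90 | 9 | 70
90 | 8 | 4

Derivation:
After SELECT (3 rows):
parts.price | parts.id | parts.yr
90 | 8 | 4
2 | 30 | 5
90 | 9 | 70
After ORDER BY (3 rows):
parts.price | parts.id | parts.yr
2 | 30 | 5
90 | 9 | 70
90 | 8 | 4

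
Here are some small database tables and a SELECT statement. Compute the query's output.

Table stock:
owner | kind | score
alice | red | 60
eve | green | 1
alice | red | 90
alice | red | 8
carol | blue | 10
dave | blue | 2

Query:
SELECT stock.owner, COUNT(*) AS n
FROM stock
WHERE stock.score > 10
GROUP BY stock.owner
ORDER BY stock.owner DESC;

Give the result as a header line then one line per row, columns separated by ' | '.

== RESULT ==
stock.owner | n
alice | 2

Derivation:
After WHERE (2 rows):
stock.owner | stock.kind | stock.score
alice | red | 60
alice | red | 90
After GROUP BY (1 rows):
stock.owner | n
alice | 2
After ORDER BY (1 rows):
stock.owner | n
alice | 2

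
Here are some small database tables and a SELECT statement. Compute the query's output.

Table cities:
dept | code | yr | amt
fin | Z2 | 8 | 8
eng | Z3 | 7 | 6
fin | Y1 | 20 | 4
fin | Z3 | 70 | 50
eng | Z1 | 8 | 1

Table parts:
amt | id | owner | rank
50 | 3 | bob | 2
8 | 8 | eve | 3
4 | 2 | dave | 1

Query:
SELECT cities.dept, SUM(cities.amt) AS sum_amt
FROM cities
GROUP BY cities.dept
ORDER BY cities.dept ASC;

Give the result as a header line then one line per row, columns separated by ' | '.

== RESULT ==
cities.dept | sum_amt
eng | 7
fin | 62

Derivation:
After GROUP BY (2 rows):
cities.dept | sum_amt
fin | 62
eng | 7
After ORDER BY (2 rows):
cities.dept | sum_amt
eng | 7
fin | 62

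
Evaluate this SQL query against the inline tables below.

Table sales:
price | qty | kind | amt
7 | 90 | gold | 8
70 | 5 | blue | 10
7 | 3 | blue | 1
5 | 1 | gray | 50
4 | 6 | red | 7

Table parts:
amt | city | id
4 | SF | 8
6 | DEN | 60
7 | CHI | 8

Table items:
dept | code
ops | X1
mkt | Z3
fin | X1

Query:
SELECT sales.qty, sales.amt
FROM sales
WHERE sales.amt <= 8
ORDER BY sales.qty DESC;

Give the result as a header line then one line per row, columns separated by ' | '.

After WHERE (3 rows):
sales.price | sales.qty | sales.kind | sales.amt
7 | 90 | gold | 8
7 | 3 | blue | 1
4 | 6 | red | 7
After SELECT (3 rows):
sales.qty | sales.amt
90 | 8
3 | 1
6 | 7
After ORDER BY (3 rows):
sales.qty | sales.amt
90 | 8
6 | 7
3 | 1

== RESULT ==
sales.qty | sales.amt
90 | 8
6 | 7
3 | 1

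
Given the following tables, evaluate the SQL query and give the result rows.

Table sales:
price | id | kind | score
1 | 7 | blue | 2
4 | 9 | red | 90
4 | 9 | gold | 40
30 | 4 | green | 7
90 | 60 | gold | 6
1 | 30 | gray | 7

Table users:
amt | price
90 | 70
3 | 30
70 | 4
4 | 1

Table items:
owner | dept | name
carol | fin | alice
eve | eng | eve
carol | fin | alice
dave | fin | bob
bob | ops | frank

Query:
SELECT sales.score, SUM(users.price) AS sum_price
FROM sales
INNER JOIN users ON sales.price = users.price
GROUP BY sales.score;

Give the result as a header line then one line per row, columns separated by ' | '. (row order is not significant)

== RESULT ==
sales.score | sum_price
2 | 1
90 | 4
40 | 4
7 | 31

Derivation:
After JOIN users (5 rows):
sales.price | sales.id | sales.kind | sales.score | users.amt | users.price
1 | 7 | blue | 2 | 4 | 1
4 | 9 | red | 90 | 70 | 4
4 | 9 | gold | 40 | 70 | 4
30 | 4 | green | 7 | 3 | 30
1 | 30 | gray | 7 | 4 | 1
After GROUP BY (4 rows):
sales.score | sum_price
2 | 1
90 | 4
40 | 4
7 | 31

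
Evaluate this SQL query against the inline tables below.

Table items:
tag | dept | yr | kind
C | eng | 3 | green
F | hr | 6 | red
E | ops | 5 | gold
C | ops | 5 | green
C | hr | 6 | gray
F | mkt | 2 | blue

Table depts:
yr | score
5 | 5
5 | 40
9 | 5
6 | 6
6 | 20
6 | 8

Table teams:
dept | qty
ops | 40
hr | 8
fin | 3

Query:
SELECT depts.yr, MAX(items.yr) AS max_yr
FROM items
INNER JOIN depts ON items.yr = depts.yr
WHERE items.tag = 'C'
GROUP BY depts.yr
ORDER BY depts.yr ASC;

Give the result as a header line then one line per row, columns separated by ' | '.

== RESULT ==
depts.yr | max_yr
5 | 5
6 | 6

Derivation:
After JOIN depts (10 rows):
items.tag | items.dept | items.yr | items.kind | depts.yr | depts.score
F | hr | 6 | red | 6 | 6
F | hr | 6 | red | 6 | 20
F | hr | 6 | red | 6 | 8
E | ops | 5 | gold | 5 | 5
E | ops | 5 | gold | 5 | 40
C | ops | 5 | green | 5 | 5
C | ops | 5 | green | 5 | 40
C | hr | 6 | gray | 6 | 6
C | hr | 6 | gray | 6 | 20
C | hr | 6 | gray | 6 | 8
After WHERE (5 rows):
items.tag | items.dept | items.yr | items.kind | depts.yr | depts.score
C | ops | 5 | green | 5 | 5
C | ops | 5 | green | 5 | 40
C | hr | 6 | gray | 6 | 6
C | hr | 6 | gray | 6 | 20
C | hr | 6 | gray | 6 | 8
After GROUP BY (2 rows):
depts.yr | max_yr
5 | 5
6 | 6
After ORDER BY (2 rows):
depts.yr | max_yr
5 | 5
6 | 6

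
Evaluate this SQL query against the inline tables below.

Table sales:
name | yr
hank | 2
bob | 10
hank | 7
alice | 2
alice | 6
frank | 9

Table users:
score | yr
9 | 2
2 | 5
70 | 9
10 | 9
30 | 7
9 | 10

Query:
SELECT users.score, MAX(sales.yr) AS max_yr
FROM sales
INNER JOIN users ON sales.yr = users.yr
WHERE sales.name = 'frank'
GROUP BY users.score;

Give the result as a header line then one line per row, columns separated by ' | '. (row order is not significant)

== RESULT ==
users.score | max_yr
70 | 9
10 | 9

Derivation:
After JOIN users (6 rows):
sales.name | sales.yr | users.score | users.yr
hank | 2 | 9 | 2
bob | 10 | 9 | 10
hank | 7 | 30 | 7
alice | 2 | 9 | 2
frank | 9 | 70 | 9
frank | 9 | 10 | 9
After WHERE (2 rows):
sales.name | sales.yr | users.score | users.yr
frank | 9 | 70 | 9
frank | 9 | 10 | 9
After GROUP BY (2 rows):
users.score | max_yr
70 | 9
10 | 9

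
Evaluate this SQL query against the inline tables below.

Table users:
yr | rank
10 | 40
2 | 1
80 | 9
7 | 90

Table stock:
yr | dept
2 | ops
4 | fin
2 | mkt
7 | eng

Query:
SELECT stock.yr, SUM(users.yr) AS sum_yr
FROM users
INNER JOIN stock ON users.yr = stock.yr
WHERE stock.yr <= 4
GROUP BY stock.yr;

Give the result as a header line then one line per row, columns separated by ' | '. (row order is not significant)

After JOIN stock (3 rows):
users.yr | users.rank | stock.yr | stock.dept
2 | 1 | 2 | ops
2 | 1 | 2 | mkt
7 | 90 | 7 | eng
After WHERE (2 rows):
users.yr | users.rank | stock.yr | stock.dept
2 | 1 | 2 | ops
2 | 1 | 2 | mkt
After GROUP BY (1 rows):
stock.yr | sum_yr
2 | 4

== RESULT ==
stock.yr | sum_yr
2 | 4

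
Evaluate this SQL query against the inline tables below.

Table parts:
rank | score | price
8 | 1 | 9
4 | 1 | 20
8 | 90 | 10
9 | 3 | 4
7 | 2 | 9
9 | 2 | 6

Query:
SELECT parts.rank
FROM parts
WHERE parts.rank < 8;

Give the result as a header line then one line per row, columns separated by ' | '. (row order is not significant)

After WHERE (2 rows):
parts.rank | parts.score | parts.price
4 | 1 | 20
7 | 2 | 9
After SELECT (2 rows):
parts.rank
4
7

== RESULT ==
parts.rank
4
7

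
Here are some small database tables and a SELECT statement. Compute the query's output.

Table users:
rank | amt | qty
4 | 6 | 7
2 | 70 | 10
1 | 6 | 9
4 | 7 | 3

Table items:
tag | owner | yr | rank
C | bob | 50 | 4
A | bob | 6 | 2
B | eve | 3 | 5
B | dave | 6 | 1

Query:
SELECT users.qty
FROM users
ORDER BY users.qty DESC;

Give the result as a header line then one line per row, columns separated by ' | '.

== RESULT ==
users.qty
10
9
7
3

Derivation:
After SELECT (4 rows):
users.qty
7
10
9
3
After ORDER BY (4 rows):
users.qty
10
9
7
3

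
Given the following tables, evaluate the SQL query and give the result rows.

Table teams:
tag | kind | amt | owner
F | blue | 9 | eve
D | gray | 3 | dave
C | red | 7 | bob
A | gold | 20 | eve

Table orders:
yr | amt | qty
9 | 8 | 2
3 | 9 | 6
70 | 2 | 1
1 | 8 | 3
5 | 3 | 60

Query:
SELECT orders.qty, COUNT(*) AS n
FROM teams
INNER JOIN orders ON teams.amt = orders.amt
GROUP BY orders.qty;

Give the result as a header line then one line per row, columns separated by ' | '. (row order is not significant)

== RESULT ==
orders.qty | n
6 | 1
60 | 1

Derivation:
After JOIN orders (2 rows):
teams.tag | teams.kind | teams.amt | teams.owner | orders.yr | orders.amt | orders.qty
F | blue | 9 | eve | 3 | 9 | 6
D | gray | 3 | dave | 5 | 3 | 60
After GROUP BY (2 rows):
orders.qty | n
6 | 1
60 | 1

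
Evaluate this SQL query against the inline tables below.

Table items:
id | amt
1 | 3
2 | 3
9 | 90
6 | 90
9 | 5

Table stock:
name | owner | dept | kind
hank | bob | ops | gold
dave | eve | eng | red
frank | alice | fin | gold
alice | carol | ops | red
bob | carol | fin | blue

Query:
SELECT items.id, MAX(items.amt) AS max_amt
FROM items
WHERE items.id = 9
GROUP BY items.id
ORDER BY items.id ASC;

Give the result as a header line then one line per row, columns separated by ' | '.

After WHERE (2 rows):
items.id | items.amt
9 | 90
9 | 5
After GROUP BY (1 rows):
items.id | max_amt
9 | 90
After ORDER BY (1 rows):
items.id | max_amt
9 | 90

== RESULT ==
items.id | max_amt
9 | 90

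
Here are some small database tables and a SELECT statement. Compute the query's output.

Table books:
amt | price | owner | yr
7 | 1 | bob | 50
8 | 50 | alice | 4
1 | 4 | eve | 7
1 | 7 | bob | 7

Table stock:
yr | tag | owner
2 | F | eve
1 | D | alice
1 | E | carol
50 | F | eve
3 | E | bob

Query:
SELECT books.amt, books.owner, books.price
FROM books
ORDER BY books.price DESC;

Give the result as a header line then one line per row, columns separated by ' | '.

After SELECT (4 rows):
books.amt | books.owner | books.price
7 | bob | 1
8 | alice | 50
1 | eve | 4
1 | bob | 7
After ORDER BY (4 rows):
books.amt | books.owner | books.price
8 | alice | 50
1 | bob | 7
1 | eve | 4
7 | bob | 1

== RESULT ==
books.amt | books.owner | books.price
8 | alice | 50
1 | bob | 7
1 | eve | 4
7 | bob | 1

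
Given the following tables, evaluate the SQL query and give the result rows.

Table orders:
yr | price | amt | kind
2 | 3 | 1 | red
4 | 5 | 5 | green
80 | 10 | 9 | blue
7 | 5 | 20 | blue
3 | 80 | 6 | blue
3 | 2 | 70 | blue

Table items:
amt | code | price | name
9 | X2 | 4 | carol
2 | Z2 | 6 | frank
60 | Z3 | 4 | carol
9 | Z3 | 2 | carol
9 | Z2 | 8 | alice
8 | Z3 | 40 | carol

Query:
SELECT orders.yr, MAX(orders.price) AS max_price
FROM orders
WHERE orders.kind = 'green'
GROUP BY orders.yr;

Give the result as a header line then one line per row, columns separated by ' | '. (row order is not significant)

After WHERE (1 rows):
orders.yr | orders.price | orders.amt | orders.kind
4 | 5 | 5 | green
After GROUP BY (1 rows):
orders.yr | max_price
4 | 5

== RESULT ==
orders.yr | max_price
4 | 5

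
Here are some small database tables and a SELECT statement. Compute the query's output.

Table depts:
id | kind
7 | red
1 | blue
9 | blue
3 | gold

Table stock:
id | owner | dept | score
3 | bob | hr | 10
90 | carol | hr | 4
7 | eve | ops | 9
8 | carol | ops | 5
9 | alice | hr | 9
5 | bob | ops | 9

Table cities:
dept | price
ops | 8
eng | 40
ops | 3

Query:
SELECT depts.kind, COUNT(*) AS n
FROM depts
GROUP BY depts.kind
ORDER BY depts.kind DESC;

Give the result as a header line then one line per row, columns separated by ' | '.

== RESULT ==
depts.kind | n
red | 1
gold | 1
blue | 2

Derivation:
After GROUP BY (3 rows):
depts.kind | n
red | 1
blue | 2
gold | 1
After ORDER BY (3 rows):
depts.kind | n
red | 1
gold | 1
blue | 2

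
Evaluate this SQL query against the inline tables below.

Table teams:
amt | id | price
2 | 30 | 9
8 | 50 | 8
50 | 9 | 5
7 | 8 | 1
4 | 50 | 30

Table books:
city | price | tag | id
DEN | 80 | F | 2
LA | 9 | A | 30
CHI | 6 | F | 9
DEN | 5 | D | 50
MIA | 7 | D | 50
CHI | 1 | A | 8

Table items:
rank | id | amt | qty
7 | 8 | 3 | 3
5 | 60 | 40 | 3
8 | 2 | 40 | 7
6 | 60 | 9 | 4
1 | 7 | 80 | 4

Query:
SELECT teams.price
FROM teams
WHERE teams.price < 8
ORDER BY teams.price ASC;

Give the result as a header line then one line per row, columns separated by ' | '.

After WHERE (2 rows):
teams.amt | teams.id | teams.price
50 | 9 | 5
7 | 8 | 1
After SELECT (2 rows):
teams.price
5
1
After ORDER BY (2 rows):
teams.price
1
5

== RESULT ==
teams.price
1
5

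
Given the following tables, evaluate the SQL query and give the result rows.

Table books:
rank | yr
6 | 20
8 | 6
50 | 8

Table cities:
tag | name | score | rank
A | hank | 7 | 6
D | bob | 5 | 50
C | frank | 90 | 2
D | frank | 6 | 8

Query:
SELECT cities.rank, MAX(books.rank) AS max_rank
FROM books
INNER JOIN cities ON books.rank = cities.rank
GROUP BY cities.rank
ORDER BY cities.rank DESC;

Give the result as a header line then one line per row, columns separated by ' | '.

After JOIN cities (3 rows):
books.rank | books.yr | cities.tag | cities.name | cities.score | cities.rank
6 | 20 | A | hank | 7 | 6
8 | 6 | D | frank | 6 | 8
50 | 8 | D | bob | 5 | 50
After GROUP BY (3 rows):
cities.rank | max_rank
6 | 6
8 | 8
50 | 50
After ORDER BY (3 rows):
cities.rank | max_rank
50 | 50
8 | 8
6 | 6

== RESULT ==
cities.rank | max_rank
50 | 50
8 | 8
6 | 6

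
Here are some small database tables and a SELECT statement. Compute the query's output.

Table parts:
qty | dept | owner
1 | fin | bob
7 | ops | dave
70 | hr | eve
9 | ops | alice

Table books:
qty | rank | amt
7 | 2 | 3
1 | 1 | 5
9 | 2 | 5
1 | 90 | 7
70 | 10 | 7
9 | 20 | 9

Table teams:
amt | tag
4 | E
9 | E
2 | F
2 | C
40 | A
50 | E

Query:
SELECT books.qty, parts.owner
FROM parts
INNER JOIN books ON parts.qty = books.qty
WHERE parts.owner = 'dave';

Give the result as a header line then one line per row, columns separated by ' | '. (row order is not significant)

After JOIN books (6 rows):
parts.qty | parts.dept | parts.owner | books.qty | books.rank | books.amt
1 | fin | bob | 1 | 1 | 5
1 | fin | bob | 1 | 90 | 7
7 | ops | dave | 7 | 2 | 3
70 | hr | eve | 70 | 10 | 7
9 | ops | alice | 9 | 2 | 5
9 | ops | alice | 9 | 20 | 9
After WHERE (1 rows):
parts.qty | parts.dept | parts.owner | books.qty | books.rank | books.amt
7 | ops | dave | 7 | 2 | 3
After SELECT (1 rows):
books.qty | parts.owner
7 | dave

== RESULT ==
books.qty | parts.owner
7 | dave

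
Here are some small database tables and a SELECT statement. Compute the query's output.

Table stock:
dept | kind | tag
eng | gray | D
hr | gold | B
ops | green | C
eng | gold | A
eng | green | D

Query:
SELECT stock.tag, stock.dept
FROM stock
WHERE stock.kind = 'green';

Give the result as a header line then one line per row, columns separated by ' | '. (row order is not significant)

After WHERE (2 rows):
stock.dept | stock.kind | stock.tag
ops | green | C
eng | green | D
After SELECT (2 rows):
stock.tag | stock.dept
C | ops
D | eng

== RESULT ==
stock.tag | stock.dept
C | ops
D | eng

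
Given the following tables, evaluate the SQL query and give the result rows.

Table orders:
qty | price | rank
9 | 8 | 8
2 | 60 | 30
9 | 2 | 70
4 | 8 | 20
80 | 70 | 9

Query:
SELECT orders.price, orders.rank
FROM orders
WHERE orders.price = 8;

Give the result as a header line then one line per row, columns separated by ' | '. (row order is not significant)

After WHERE (2 rows):
orders.qty | orders.price | orders.rank
9 | 8 | 8
4 | 8 | 20
After SELECT (2 rows):
orders.price | orders.rank
8 | 8
8 | 20

== RESULT ==
orders.price | orders.rank
8 | 8
8 | 20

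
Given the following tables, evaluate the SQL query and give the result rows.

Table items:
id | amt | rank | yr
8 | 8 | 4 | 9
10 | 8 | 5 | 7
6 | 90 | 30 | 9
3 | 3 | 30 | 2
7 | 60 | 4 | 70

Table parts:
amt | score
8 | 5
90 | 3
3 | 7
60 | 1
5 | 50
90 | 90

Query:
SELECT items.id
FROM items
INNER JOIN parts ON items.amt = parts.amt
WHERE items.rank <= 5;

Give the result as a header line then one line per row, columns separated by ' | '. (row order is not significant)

After JOIN parts (6 rows):
items.id | items.amt | items.rank | items.yr | parts.amt | parts.score
8 | 8 | 4 | 9 | 8 | 5
10 | 8 | 5 | 7 | 8 | 5
6 | 90 | 30 | 9 | 90 | 3
6 | 90 | 30 | 9 | 90 | 90
3 | 3 | 30 | 2 | 3 | 7
7 | 60 | 4 | 70 | 60 | 1
After WHERE (3 rows):
items.id | items.amt | items.rank | items.yr | parts.amt | parts.score
8 | 8 | 4 | 9 | 8 | 5
10 | 8 | 5 | 7 | 8 | 5
7 | 60 | 4 | 70 | 60 | 1
After SELECT (3 rows):
items.id
8
10
7

== RESULT ==
items.id
8
10
7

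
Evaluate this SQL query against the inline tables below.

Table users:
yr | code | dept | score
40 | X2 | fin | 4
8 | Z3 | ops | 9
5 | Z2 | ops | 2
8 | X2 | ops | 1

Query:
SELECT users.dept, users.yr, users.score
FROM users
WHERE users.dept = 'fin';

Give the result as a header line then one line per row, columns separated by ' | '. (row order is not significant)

== RESULT ==
users.dept | users.yr | users.score
fin | 40 | 4

Derivation:
After WHERE (1 rows):
users.yr | users.code | users.dept | users.score
40 | X2 | fin | 4
After SELECT (1 rows):
users.dept | users.yr | users.score
fin | 40 | 4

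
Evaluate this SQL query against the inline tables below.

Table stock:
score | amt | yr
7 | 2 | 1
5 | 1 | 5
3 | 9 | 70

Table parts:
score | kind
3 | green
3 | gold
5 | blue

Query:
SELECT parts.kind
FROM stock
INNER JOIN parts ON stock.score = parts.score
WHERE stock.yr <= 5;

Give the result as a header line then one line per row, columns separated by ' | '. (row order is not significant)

After JOIN parts (3 rows):
stock.score | stock.amt | stock.yr | parts.score | parts.kind
5 | 1 | 5 | 5 | blue
3 | 9 | 70 | 3 | green
3 | 9 | 70 | 3 | gold
After WHERE (1 rows):
stock.score | stock.amt | stock.yr | parts.score | parts.kind
5 | 1 | 5 | 5 | blue
After SELECT (1 rows):
parts.kind
blue

== RESULT ==
parts.kind
blue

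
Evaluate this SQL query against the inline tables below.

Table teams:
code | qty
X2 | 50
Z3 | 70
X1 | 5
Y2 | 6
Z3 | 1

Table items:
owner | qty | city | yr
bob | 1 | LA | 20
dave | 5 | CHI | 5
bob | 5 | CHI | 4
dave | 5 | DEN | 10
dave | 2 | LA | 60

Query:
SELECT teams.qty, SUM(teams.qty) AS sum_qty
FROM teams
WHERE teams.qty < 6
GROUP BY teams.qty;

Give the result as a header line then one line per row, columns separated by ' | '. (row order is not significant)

== RESULT ==
teams.qty | sum_qty
5 | 5
1 | 1

Derivation:
After WHERE (2 rows):
teams.code | teams.qty
X1 | 5
Z3 | 1
After GROUP BY (2 rows):
teams.qty | sum_qty
5 | 5
1 | 1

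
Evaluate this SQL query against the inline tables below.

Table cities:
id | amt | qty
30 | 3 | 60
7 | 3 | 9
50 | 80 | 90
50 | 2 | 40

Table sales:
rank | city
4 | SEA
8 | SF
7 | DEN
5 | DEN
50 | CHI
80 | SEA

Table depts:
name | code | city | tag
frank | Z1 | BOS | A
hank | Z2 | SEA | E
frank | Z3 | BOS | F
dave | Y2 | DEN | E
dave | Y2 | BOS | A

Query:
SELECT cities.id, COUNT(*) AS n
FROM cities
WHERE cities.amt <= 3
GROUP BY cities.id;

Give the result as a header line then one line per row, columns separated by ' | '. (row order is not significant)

== RESULT ==
cities.id | n
30 | 1
7 | 1
50 | 1

Derivation:
After WHERE (3 rows):
cities.id | cities.amt | cities.qty
30 | 3 | 60
7 | 3 | 9
50 | 2 | 40
After GROUP BY (3 rows):
cities.id | n
30 | 1
7 | 1
50 | 1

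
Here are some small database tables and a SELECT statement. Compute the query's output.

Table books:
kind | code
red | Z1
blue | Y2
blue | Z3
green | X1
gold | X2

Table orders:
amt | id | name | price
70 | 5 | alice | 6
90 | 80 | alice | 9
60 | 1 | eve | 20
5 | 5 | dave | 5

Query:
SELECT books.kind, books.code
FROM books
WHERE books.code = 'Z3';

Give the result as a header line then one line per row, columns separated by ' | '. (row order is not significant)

== RESULT ==
books.kind | books.code
blue | Z3

Derivation:
After WHERE (1 rows):
books.kind | books.code
blue | Z3
After SELECT (1 rows):
books.kind | books.code
blue | Z3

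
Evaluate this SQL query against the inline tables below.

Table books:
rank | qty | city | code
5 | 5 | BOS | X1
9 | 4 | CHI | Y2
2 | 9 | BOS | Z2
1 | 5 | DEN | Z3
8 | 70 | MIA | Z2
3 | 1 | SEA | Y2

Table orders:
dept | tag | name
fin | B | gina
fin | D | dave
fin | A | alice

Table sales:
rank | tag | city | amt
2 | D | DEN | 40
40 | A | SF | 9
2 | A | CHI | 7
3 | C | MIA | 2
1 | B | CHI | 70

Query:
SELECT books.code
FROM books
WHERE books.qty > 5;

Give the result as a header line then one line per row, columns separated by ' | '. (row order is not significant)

== RESULT ==
books.code
Z2
Z2

Derivation:
After WHERE (2 rows):
books.rank | books.qty | books.city | books.code
2 | 9 | BOS | Z2
8 | 70 | MIA | Z2
After SELECT (2 rows):
books.code
Z2
Z2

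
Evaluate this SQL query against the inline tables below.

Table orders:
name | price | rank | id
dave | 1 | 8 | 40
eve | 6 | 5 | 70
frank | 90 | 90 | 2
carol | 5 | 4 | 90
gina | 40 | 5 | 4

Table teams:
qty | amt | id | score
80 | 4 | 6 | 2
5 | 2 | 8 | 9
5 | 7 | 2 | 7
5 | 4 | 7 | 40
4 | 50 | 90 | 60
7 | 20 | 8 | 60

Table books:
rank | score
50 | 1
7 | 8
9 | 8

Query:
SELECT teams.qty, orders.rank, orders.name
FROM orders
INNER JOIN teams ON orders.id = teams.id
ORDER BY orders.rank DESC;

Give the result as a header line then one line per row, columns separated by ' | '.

After JOIN teams (2 rows):
orders.name | orders.price | orders.rank | orders.id | teams.qty | teams.amt | teams.id | teams.score
frank | 90 | 90 | 2 | 5 | 7 | 2 | 7
carol | 5 | 4 | 90 | 4 | 50 | 90 | 60
After SELECT (2 rows):
teams.qty | orders.rank | orders.name
5 | 90 | frank
4 | 4 | carol
After ORDER BY (2 rows):
teams.qty | orders.rank | orders.name
5 | 90 | frank
4 | 4 | carol

== RESULT ==
teams.qty | orders.rank | orders.name
5 | 90 | frank
4 | 4 | carol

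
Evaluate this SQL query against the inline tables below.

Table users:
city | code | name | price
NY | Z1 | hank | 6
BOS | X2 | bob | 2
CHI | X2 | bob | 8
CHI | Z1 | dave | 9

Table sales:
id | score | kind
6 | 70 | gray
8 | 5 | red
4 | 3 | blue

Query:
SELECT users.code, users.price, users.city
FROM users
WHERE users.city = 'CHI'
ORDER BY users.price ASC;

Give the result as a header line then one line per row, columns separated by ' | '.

== RESULT ==
users.code | users.price | users.city
X2 | 8 | CHI
Z1 | 9 | CHI

Derivation:
After WHERE (2 rows):
users.city | users.code | users.name | users.price
CHI | X2 | bob | 8
CHI | Z1 | dave | 9
After SELECT (2 rows):
users.code | users.price | users.city
X2 | 8 | CHI
Z1 | 9 | CHI
After ORDER BY (2 rows):
users.code | users.price | users.city
X2 | 8 | CHI
Z1 | 9 | CHI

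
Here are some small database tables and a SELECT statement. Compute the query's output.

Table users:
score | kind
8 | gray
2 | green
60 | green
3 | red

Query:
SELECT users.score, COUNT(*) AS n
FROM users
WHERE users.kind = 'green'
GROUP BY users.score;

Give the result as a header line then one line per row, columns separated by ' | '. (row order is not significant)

After WHERE (2 rows):
users.score | users.kind
2 | green
60 | green
After GROUP BY (2 rows):
users.score | n
2 | 1
60 | 1

== RESULT ==
users.score | n
2 | 1
60 | 1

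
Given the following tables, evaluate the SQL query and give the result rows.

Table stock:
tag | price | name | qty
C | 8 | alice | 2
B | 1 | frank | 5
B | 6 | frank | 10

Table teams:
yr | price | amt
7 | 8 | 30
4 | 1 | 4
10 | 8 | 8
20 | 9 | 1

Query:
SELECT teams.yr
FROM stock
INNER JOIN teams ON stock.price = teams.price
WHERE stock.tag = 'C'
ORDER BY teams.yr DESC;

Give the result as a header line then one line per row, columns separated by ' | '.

After JOIN teams (3 rows):
stock.tag | stock.price | stock.name | stock.qty | teams.yr | teams.price | teams.amt
C | 8 | alice | 2 | 7 | 8 | 30
C | 8 | alice | 2 | 10 | 8 | 8
B | 1 | frank | 5 | 4 | 1 | 4
After WHERE (2 rows):
stock.tag | stock.price | stock.name | stock.qty | teams.yr | teams.price | teams.amt
C | 8 | alice | 2 | 7 | 8 | 30
C | 8 | alice | 2 | 10 | 8 | 8
After SELECT (2 rows):
teams.yr
7
10
After ORDER BY (2 rows):
teams.yr
10
7

== RESULT ==
teams.yr
10
7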